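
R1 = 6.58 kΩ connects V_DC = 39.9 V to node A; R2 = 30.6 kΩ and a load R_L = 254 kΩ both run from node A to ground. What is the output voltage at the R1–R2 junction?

The load sits in parallel with R2, giving an effective lower resistance R2' = R2·R_L/(R2+R_L) = 27.31 kΩ.
Now apply the divider: V_out = 39.9 × 0.8058 = 32.15 V.

V_out ≈ 32.2 V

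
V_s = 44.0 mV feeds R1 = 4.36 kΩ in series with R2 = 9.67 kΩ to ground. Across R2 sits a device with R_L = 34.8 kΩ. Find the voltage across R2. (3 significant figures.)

The load sits in parallel with R2, giving an effective lower resistance R2' = R2·R_L/(R2+R_L) = 7.567 kΩ.
Then V_out = V_s · R2'/(R1 + R2') = 44.0 × 7.567/11.93 = 27.92 mV.
(Unloaded it would be 30.3 mV; the load pulls it down.)

V_out ≈ 27.9 mV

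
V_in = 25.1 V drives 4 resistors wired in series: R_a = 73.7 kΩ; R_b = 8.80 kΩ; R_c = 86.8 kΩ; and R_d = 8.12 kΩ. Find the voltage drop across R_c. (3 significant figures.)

ΣR = 73.7 + 8.80 + 86.8 + 8.12 = 177.4 kΩ.
Voltage divider: V = V_in · (86.80 / 177.4) = 25.1 × 0.4892 = 12.28 V.

V ≈ 12.3 V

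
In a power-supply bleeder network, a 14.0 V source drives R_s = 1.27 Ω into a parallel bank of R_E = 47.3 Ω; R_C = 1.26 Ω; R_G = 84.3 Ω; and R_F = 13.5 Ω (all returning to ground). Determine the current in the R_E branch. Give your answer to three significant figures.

I ≈ 0.138 A

Combine the parallel branches: R_p = (1/47.3 + 1/1.26 + 1/84.3 + 1/13.5)⁻¹ = 1.110 Ω.
V_A by voltage divider: V_A = 14.0 × 1.110/(1.27 + 1.110) = 6.530 V.
I(R_E) = V_A / R_E = 6.530/47.3 = 0.1381 A.
(Equivalently: I_total = 5.882 A, then current-divider fraction G_k/ΣG = 0.02347.)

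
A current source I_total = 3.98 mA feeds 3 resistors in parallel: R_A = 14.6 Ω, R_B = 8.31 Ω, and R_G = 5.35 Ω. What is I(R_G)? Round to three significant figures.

I ≈ 1.98 mA

Conductances: ΣG = 1/14.6 + 1/8.31 + 1/5.35 = 0.3757 (1/Ω).
R_G takes the fraction G_k/ΣG = 0.1869/0.3757 = 0.4975, so I = 3.98 × 0.4975 = 1.980 mA.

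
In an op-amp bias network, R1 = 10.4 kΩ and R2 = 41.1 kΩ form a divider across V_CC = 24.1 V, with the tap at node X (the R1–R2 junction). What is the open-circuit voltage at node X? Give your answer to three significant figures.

V_th is the unloaded tap voltage: V_CC · R2/(R1+R2) = 24.1 × 0.7981 = 19.23 V.

V_th ≈ 19.2 V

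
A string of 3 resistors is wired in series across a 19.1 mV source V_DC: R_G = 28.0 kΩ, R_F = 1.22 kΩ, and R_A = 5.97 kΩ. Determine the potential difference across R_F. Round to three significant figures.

V ≈ 0.662 mV

Total series resistance ΣR = 28.0 + 1.22 + 5.97 = 35.19 kΩ.
By the voltage-divider rule, V = 19.1 × 1.220/35.19 = 0.6622 mV.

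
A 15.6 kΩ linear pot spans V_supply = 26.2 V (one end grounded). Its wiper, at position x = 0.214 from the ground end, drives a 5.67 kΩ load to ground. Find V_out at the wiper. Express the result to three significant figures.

Lower segment x·R_p = 3.338 kΩ; upper segment (1−x)·R_p = 12.26 kΩ.
Lower segment in parallel with the load: 3.338 ‖ 5.67 = 2.101 kΩ.
V_out = 26.2 × 2.101/(12.26 + 2.101) = 3.833 V.
(Unloaded: V_out = x·V_supply = 5.61 V.)

V_out ≈ 3.83 V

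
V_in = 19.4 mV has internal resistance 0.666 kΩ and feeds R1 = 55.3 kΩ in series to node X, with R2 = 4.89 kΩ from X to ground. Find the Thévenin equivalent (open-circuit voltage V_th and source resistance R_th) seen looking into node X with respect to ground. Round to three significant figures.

V_th ≈ 1.56 mV, R_th ≈ 4.50 kΩ

R1' = 0.666 + 55.3 = 55.97 kΩ (source resistance + R1).
Open-circuit (no load on X): V_th = V_in · R2/(R1' + R2) = 19.4 × 4.89/(55.97 + 4.89) = 1.559 mV.
With V_in suppressed (replaced by a short), R_th = R1' ‖ R2 = (55.97 × 4.89)/(55.97 + 4.89) = 4.497 kΩ.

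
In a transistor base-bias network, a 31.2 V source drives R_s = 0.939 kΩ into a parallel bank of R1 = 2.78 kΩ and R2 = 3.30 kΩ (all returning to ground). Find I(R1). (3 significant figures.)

I ≈ 6.92 mA

Parallel bank: R_p = 1/(1/2.78 + 1/3.30) = 1.509 kΩ.
Node voltage V_A = V_supply · R_p/(R_s + R_p) = 31.2 × 0.6164 = 19.23 V.
I(R1) = V_A / R1 = 19.23/2.78 = 6.918 mA.
(Equivalently: I_total = 12.75 mA, then current-divider fraction G_k/ΣG = 0.5428.)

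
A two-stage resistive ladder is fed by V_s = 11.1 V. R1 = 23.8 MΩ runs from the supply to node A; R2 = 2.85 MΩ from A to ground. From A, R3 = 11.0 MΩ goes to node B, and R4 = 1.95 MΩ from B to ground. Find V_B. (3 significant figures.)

Node A sees R2 in parallel with the series input of stage 2, R3 + R4 = 12.95 MΩ.
Effective lower resistance at A: R2 ‖ 12.95 = 2.336 MΩ.
First divider: V_A = V_s · 2.336/(23.8 + 2.336) = 0.9921 V.
Then the unloaded second divider: V_B = V_A × R4/(R3+R4) = 0.9921 × 0.1506 = 0.1494 V.

V_B ≈ 0.149 V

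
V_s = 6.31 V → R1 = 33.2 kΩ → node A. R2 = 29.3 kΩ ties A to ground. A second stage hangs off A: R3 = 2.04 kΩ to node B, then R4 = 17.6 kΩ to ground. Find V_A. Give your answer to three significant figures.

V_A ≈ 1.65 V

Looking into the second stage from A: R3 + R4 = 19.64 kΩ appears in parallel with R2.
Effective lower resistance at A: R2 ‖ 19.64 = 11.76 kΩ.
So V_A = 6.31 × 0.2615 = 1.650 V.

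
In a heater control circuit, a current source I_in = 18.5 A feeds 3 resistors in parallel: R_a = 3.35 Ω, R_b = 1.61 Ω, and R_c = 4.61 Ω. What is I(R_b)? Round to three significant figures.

I ≈ 10.1 A

Total conductance ΣG = 1/3.35 + 1/1.61 + 1/4.61 = 1.137 (units of 1/Ω).
Current divider: I(R_b) = I_in · G_k/ΣG = 18.5 × (0.6211/1.137) = 18.5 × 0.5465 = 10.11 A.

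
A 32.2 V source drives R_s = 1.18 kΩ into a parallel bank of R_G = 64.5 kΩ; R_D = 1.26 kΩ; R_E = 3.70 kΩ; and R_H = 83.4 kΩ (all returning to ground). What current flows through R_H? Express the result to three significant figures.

I ≈ 0.169 mA

Parallel bank: R_p = 1/(1/64.5 + 1/1.26 + 1/3.70 + 1/83.4) = 0.9162 kΩ.
Node voltage V_A = V_CC · R_p/(R_s + R_p) = 32.2 × 0.4371 = 14.07 V.
I(R_H) = V_A / R_H = 14.07/83.4 = 0.1688 mA.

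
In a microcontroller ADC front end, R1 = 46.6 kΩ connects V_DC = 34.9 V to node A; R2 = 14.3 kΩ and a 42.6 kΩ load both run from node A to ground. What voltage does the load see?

R2 ‖ R_L = (14.3 × 42.6)/(14.3 + 42.6) = 10.71 kΩ.
Now apply the divider: V_out = 34.9 × 0.1868 = 6.520 V.
(Unloaded it would be 8.19 V; the load pulls it down.)

V_out ≈ 6.52 V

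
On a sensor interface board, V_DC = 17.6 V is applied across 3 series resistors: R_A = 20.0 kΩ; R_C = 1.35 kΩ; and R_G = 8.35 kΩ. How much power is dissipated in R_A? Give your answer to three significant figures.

P ≈ 7.02 mW

ΣR = 29.70 kΩ → I = 17.6/29.70 = 0.5926 mA.
V(R_A) = I·R = 11.85 V; P = V·I = 11.85 × 0.5926 = 7.023 mW.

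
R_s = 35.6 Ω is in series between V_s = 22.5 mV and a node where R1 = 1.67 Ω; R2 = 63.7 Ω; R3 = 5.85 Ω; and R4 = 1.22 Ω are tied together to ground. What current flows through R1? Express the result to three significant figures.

Combine the parallel branches: R_p = (1/1.67 + 1/63.7 + 1/5.85 + 1/1.22)⁻¹ = 0.6230 Ω.
Node voltage V_A = V_s · R_p/(R_s + R_p) = 22.5 × 0.01720 = 0.3870 mV.
I(R1) = V_A / R1 = 0.3870/1.67 = 0.2317 mA.

I ≈ 0.232 mA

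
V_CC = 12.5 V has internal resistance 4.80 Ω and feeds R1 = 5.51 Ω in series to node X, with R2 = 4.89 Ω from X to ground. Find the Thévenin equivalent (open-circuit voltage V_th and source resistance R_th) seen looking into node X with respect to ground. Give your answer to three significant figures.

V_th ≈ 4.02 V, R_th ≈ 3.32 Ω

R1' = 4.80 + 5.51 = 10.31 Ω (source resistance + R1).
V_th is the unloaded tap voltage: V_CC · R2/(R1'+R2) = 12.5 × 0.3217 = 4.021 V.
Zeroing V_CC shorts the top of R1' to ground, so R_th = R1' ‖ R2 = 3.317 Ω.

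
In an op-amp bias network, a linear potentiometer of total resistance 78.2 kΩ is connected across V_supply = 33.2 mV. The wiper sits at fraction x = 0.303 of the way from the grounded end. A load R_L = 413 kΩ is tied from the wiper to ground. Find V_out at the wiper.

V_out ≈ 9.67 mV

The pot divides into 54.51 kΩ above the wiper and 23.69 kΩ below.
(x·R_p) ‖ R_L = 22.41 kΩ.
V_out = 33.2 × 22.41/(54.51 + 22.41) = 9.673 mV.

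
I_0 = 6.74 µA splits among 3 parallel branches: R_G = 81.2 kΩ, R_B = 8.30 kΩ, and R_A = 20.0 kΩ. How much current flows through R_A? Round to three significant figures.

I ≈ 1.84 µA

Total conductance ΣG = 1/81.2 + 1/8.30 + 1/20.0 = 0.1828 (units of 1/kΩ).
Current divider: I(R_A) = I_0 · G_k/ΣG = 6.74 × (0.05000/0.1828) = 6.74 × 0.2735 = 1.844 µA.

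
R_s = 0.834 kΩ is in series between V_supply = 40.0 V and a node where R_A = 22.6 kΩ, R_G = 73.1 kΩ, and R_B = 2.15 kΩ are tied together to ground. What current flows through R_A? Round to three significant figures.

Parallel bank: R_p = 1/(1/22.6 + 1/73.1 + 1/2.15) = 1.912 kΩ.
Node voltage V_A = V_supply · R_p/(R_s + R_p) = 40.0 × 0.6963 = 27.85 V.
Branch current I = V_A/R_A = 27.85/22.6 = 1.232 mA.
(Check via current divider: I_total = 14.57 mA; share G_k/ΣG = 0.08460 → same result.)

I ≈ 1.23 mA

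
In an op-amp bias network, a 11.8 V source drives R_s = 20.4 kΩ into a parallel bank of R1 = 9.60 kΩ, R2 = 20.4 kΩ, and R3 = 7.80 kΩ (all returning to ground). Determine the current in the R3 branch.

I ≈ 0.224 mA

Parallel bank: R_p = 1/(1/9.60 + 1/20.4 + 1/7.80) = 3.554 kΩ.
V_A = 11.8 × 3.554/23.95 = 1.751 V.
Branch current I = V_A/R3 = 1.751/7.80 = 0.2244 mA.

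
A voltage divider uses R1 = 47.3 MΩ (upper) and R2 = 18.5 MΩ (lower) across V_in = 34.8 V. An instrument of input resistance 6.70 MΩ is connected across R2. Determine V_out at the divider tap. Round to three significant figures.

V_out ≈ 3.28 V

First combine the lower leg with the load: R2 ‖ R_L = 4.919 MΩ.
Now apply the divider: V_out = 34.8 × 0.09419 = 3.278 V.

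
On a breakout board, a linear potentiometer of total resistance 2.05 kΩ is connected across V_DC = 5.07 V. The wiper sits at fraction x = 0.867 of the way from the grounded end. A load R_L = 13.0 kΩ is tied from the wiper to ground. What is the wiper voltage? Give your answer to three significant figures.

Split the track: R_lower = x·R_p = 1.777 kΩ, R_upper = (1−x)·R_p = 0.2727 kΩ.
R_L loads the lower segment: effective lower R = 1.564 kΩ.
Then V_out = V_DC · 1.564/(0.2727 + 1.564) = 4.317 V.

V_out ≈ 4.32 V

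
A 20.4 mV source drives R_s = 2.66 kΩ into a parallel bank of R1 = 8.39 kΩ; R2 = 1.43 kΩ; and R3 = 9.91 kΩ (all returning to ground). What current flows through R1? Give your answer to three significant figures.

Parallel bank: R_p = 1/(1/8.39 + 1/1.43 + 1/9.91) = 1.088 kΩ.
Node voltage V_A = V_CC · R_p/(R_s + R_p) = 20.4 × 0.2902 = 5.921 mV.
Branch current I = V_A/R1 = 5.921/8.39 = 0.7057 µA.

I ≈ 0.706 µA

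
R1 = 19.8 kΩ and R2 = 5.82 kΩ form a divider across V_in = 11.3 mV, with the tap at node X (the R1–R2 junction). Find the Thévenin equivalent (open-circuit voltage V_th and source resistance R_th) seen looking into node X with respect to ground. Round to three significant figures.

V_th ≈ 2.57 mV, R_th ≈ 4.50 kΩ

Open-circuit (no load on X): V_th = V_in · R2/(R1 + R2) = 11.3 × 5.82/(19.80 + 5.82) = 2.567 mV.
Zeroing V_in shorts the top of R1 to ground, so R_th = R1 ‖ R2 = 4.498 kΩ.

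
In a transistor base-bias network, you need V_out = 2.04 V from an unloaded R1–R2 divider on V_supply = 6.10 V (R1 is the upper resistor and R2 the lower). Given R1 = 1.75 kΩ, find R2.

The divider ratio is R2/(R1+R2) = 2.04/6.10 = 0.3344.
Rearranging, R2 = R1·k/(1−k) = 1.75 × 0.5025 = 0.8793 kΩ.

R2 ≈ 0.879 kΩ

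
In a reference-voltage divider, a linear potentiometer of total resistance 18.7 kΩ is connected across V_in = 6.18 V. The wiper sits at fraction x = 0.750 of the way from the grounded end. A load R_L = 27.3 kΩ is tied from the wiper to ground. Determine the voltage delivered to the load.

Split the track: R_lower = x·R_p = 14.02 kΩ, R_upper = (1−x)·R_p = 4.675 kΩ.
(x·R_p) ‖ R_L = 9.265 kΩ.
Then V_out = V_in · 9.265/(4.675 + 9.265) = 4.107 V.

V_out ≈ 4.11 V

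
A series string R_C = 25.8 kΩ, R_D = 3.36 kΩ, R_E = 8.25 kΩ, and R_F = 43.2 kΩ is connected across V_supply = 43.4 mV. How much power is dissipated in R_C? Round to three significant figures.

P ≈ 7.48 nW

The common current is I = 43.4/80.61 = 0.5384 µA.
V(R_C) = I·R = 13.89 mV; P = V·I = 13.89 × 0.5384 = 7.479 nW.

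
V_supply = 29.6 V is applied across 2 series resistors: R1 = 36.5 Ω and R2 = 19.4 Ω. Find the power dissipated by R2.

P ≈ 5.44 W

The common current is I = 29.6/55.90 = 0.5295 A.
P = I²R = 0.2804 × 19.4 = 5.440 W.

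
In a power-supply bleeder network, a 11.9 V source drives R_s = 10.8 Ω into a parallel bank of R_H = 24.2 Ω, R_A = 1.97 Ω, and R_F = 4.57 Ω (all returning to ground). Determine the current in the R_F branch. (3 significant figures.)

I ≈ 0.280 A

Combine the parallel branches: R_p = (1/24.2 + 1/1.97 + 1/4.57)⁻¹ = 1.302 Ω.
V_A by voltage divider: V_A = 11.9 × 1.302/(10.8 + 1.302) = 1.281 V.
I(R_F) = V_A / R_F = 1.281/4.57 = 0.2802 A.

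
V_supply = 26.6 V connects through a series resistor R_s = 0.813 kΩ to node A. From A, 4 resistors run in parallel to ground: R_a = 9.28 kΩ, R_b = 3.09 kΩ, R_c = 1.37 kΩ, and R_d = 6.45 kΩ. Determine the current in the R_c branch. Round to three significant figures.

Equivalent of the parallel group: R_p = 0.7597 kΩ.
V_A by voltage divider: V_A = 26.6 × 0.7597/(0.813 + 0.7597) = 12.85 V.
I(R_c) = V_A / R_c = 12.85/1.37 = 9.379 mA.

I ≈ 9.38 mA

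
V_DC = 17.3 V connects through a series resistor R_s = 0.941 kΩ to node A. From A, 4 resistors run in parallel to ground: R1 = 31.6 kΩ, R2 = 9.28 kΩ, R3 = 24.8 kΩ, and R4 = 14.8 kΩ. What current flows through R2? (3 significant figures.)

I ≈ 1.51 mA

Equivalent of the parallel group: R_p = 4.044 kΩ.
Node voltage V_A = V_DC · R_p/(R_s + R_p) = 17.3 × 0.8112 = 14.03 V.
I(R2) = V_A / R2 = 14.03/9.28 = 1.512 mA.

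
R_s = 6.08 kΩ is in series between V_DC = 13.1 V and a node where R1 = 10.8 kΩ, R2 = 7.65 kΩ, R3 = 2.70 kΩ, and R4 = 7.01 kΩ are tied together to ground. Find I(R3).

Parallel bank: R_p = 1/(1/10.8 + 1/7.65 + 1/2.70 + 1/7.01) = 1.358 kΩ.
V_A by voltage divider: V_A = 13.1 × 1.358/(6.08 + 1.358) = 2.392 V.
I(R3) = V_A / R3 = 2.392/2.70 = 0.8859 mA.
(Check via current divider: I_total = 1.761 mA; share G_k/ΣG = 0.5030 → same result.)

I ≈ 0.886 mA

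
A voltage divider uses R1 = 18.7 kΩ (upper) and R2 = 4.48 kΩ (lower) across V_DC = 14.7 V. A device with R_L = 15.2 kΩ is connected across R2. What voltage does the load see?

V_out ≈ 2.30 V

R2 ‖ R_L = (4.48 × 15.2)/(4.48 + 15.2) = 3.460 kΩ.
Voltage divider with the loaded lower leg: V_out = 14.7 × 3.460/(18.7 + 3.460) = 14.7 × 0.1561 = 2.295 V.
(Unloaded it would be 2.84 V; the load pulls it down.)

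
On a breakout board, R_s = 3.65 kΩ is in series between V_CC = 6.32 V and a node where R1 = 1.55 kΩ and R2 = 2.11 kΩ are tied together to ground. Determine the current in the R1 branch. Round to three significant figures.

Parallel bank: R_p = 1/(1/1.55 + 1/2.11) = 0.8936 kΩ.
Node voltage V_A = V_CC · R_p/(R_s + R_p) = 6.32 × 0.1967 = 1.243 V.
Branch current I = V_A/R1 = 1.243/1.55 = 0.8019 mA.

I ≈ 0.802 mA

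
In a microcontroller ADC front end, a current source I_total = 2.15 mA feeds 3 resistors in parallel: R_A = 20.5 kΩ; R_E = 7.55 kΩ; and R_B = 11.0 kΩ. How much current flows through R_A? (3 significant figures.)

Conductances: ΣG = 1/20.5 + 1/7.55 + 1/11.0 = 0.2721 (1/kΩ).
By the current-divider rule, I = I_total · G_k/ΣG = 2.15 × 0.1792 = 0.3854 mA.

I ≈ 0.385 mA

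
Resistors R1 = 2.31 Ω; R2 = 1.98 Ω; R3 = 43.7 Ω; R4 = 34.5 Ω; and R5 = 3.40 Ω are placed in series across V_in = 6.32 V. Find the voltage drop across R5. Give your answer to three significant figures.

ΣR = 2.31 + 1.98 + 43.7 + 34.5 + 3.40 = 85.89 Ω.
Voltage divider: V = V_in · (3.400 / 85.89) = 6.32 × 0.03959 = 0.2502 V.

V ≈ 0.250 V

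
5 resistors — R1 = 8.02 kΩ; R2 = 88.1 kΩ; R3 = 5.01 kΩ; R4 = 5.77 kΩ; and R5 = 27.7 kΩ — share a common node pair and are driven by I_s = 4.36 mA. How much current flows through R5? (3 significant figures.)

I ≈ 0.289 mA

Conductances: ΣG = 1/8.02 + 1/88.1 + 1/5.01 + 1/5.77 + 1/27.7 = 0.5451 (1/kΩ).
Current divider: I(R5) = I_s · G_k/ΣG = 4.36 × (0.03610/0.5451) = 4.36 × 0.06623 = 0.2888 mA.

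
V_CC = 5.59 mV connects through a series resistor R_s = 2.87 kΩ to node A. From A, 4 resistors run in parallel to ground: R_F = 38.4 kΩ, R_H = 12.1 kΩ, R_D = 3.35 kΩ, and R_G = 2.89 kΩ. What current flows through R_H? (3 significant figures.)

I ≈ 0.146 µA

Combine the parallel branches: R_p = (1/38.4 + 1/12.1 + 1/3.35 + 1/2.89)⁻¹ = 1.328 kΩ.
V_A = 5.59 × 1.328/4.198 = 1.768 mV.
I(R_H) = V_A / R_H = 1.768/12.1 = 0.1461 µA.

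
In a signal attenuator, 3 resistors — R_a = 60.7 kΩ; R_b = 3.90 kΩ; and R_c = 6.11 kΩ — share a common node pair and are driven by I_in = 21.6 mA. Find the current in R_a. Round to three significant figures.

Total conductance ΣG = 1/60.7 + 1/3.90 + 1/6.11 = 0.4366 (units of 1/kΩ).
R_a takes the fraction G_k/ΣG = 0.01647/0.4366 = 0.03774, so I = 21.6 × 0.03774 = 0.8151 mA.

I ≈ 0.815 mA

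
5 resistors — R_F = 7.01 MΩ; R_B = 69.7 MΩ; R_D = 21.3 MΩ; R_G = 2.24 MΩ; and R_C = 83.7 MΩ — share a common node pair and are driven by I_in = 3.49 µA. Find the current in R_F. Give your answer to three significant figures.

ΣG = 1/7.01 + 1/69.7 + 1/21.3 + 1/2.24 + 1/83.7 = 0.6623.
Current divider: I(R_F) = I_in · G_k/ΣG = 3.49 × (0.1427/0.6623) = 3.49 × 0.2154 = 0.7517 µA.

I ≈ 0.752 µA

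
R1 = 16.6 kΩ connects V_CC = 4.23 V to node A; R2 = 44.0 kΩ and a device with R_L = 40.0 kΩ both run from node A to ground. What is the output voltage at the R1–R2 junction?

V_out ≈ 2.36 V

First combine the lower leg with the load: R2 ‖ R_L = 20.95 kΩ.
Voltage divider with the loaded lower leg: V_out = 4.23 × 20.95/(16.6 + 20.95) = 4.23 × 0.5580 = 2.360 V.
(Unloaded it would be 3.07 V; the load pulls it down.)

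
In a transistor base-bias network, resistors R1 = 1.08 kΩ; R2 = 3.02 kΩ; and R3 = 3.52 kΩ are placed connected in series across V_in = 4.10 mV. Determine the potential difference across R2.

Total series resistance ΣR = 1.08 + 3.02 + 3.52 = 7.620 kΩ.
V = V_in · R/ΣR = 4.10 × 0.3963 = 1.625 mV.

V ≈ 1.62 mV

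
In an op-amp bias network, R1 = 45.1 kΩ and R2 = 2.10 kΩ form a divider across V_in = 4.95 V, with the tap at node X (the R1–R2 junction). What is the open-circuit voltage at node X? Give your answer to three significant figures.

V_th ≈ 0.220 V

With X open, the divider is unloaded: V_th = 4.95 × 2.10/47.20 = 0.2202 V.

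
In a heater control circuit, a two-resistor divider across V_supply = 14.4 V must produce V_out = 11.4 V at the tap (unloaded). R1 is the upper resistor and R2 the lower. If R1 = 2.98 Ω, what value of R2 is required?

R2 ≈ 11.3 Ω

V_out/V_supply = R2/(R1+R2) = 0.7917.
Rearranging, R2 = R1·k/(1−k) = 2.98 × 3.800 = 11.32 Ω.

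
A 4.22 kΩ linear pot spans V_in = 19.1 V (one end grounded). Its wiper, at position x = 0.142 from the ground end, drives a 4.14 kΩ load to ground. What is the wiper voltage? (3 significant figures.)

V_out ≈ 2.41 V

Lower segment x·R_p = 0.5992 kΩ; upper segment (1−x)·R_p = 3.621 kΩ.
Lower segment in parallel with the load: 0.5992 ‖ 4.14 = 0.5235 kΩ.
Loaded-divider output: V_out = 19.1 × 0.1263 = 2.413 V.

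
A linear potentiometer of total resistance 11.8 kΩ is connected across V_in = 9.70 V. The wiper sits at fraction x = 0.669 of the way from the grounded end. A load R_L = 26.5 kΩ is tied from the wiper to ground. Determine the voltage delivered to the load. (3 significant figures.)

Lower segment x·R_p = 7.894 kΩ; upper segment (1−x)·R_p = 3.906 kΩ.
R_L loads the lower segment: effective lower R = 6.082 kΩ.
V_out = 9.70 × 6.082/(3.906 + 6.082) = 5.907 V.
(Unloaded: V_out = x·V_in = 6.49 V.)

V_out ≈ 5.91 V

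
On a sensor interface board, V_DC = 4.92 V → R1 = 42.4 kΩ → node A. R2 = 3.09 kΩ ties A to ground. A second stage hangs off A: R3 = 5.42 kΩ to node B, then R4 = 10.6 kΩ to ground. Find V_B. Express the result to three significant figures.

Looking into the second stage from A: R3 + R4 = 16.02 kΩ appears in parallel with R2.
R2 ‖ (R3+R4) = 2.590 kΩ.
First divider: V_A = V_DC · 2.590/(42.4 + 2.590) = 0.2833 V.
Stage 2 is unloaded, so V_B = V_A · R4/(R3+R4) = 0.2833 × 10.6/16.02 = 0.1874 V.

V_B ≈ 0.187 V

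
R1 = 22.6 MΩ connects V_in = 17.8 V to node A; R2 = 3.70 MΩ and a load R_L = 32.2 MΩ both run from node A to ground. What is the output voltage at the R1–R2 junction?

R2 ‖ R_L = (3.70 × 32.2)/(3.70 + 32.2) = 3.319 MΩ.
Now apply the divider: V_out = 17.8 × 0.1280 = 2.279 V.
(Unloaded it would be 2.50 V; the load pulls it down.)

V_out ≈ 2.28 V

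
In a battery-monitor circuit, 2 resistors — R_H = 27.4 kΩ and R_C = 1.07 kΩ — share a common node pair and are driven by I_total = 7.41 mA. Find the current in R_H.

I ≈ 0.278 mA

Two-branch current divider: I_k = I_total · R_other/(R_1 + R_2).
So I = 7.41 × 1.07/28.47 = 0.2785 mA.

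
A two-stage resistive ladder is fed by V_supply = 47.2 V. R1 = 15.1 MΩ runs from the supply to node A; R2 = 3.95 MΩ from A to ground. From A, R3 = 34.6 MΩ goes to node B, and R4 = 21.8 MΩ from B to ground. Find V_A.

Node A sees R2 in parallel with the series input of stage 2, R3 + R4 = 56.40 MΩ.
R2 ‖ (R3+R4) = 3.691 MΩ.
First divider: V_A = V_supply · 3.691/(15.1 + 3.691) = 9.272 V.

V_A ≈ 9.27 V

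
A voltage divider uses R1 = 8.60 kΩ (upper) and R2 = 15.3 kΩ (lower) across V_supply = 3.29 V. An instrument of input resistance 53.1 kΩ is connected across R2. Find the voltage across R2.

R2 ‖ R_L = (15.3 × 53.1)/(15.3 + 53.1) = 11.88 kΩ.
Now apply the divider: V_out = 3.29 × 0.5800 = 1.908 V.
(Unloaded it would be 2.11 V; the load pulls it down.)

V_out ≈ 1.91 V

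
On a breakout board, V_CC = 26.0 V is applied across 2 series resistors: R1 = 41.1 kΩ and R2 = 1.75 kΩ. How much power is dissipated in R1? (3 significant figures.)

P ≈ 15.1 mW

The common current is I = 26.0/42.85 = 0.6068 mA.
V(R1) = I·R = 24.94 V; P = V·I = 24.94 × 0.6068 = 15.13 mW.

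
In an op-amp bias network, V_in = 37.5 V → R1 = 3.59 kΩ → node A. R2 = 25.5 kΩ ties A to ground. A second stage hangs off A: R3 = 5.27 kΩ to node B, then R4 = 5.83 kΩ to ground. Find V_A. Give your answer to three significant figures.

Node A sees R2 in parallel with the series input of stage 2, R3 + R4 = 11.10 kΩ.
R2 ‖ (R3+R4) = 7.734 kΩ.
So V_A = 37.5 × 0.6830 = 25.61 V.

V_A ≈ 25.6 V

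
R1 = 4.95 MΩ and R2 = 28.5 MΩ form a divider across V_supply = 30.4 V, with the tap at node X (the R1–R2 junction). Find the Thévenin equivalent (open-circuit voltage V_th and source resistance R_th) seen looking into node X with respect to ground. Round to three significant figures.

With X open, the divider is unloaded: V_th = 30.4 × 28.5/33.45 = 25.90 V.
Looking into X with the source shorted: R_th = R1·R2/(R1+R2) = 4.950 × 28.5/33.45 = 4.217 MΩ.

V_th ≈ 25.9 V, R_th ≈ 4.22 MΩ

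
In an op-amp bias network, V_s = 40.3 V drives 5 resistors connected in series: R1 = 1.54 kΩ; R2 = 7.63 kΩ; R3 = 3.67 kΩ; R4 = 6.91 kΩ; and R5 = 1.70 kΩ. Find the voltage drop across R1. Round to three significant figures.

ΣR = 1.54 + 7.63 + 3.67 + 6.91 + 1.70 = 21.45 kΩ.
V = V_s · R/ΣR = 40.3 × 0.07179 = 2.893 V.

V ≈ 2.89 V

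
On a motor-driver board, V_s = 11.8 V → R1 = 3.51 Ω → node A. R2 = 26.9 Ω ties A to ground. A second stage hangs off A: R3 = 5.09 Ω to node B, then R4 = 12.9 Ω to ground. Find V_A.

Looking into the second stage from A: R3 + R4 = 17.99 Ω appears in parallel with R2.
Effective lower resistance at A: R2 ‖ 17.99 = 10.78 Ω.
So V_A = 11.8 × 0.7544 = 8.902 V.

V_A ≈ 8.90 V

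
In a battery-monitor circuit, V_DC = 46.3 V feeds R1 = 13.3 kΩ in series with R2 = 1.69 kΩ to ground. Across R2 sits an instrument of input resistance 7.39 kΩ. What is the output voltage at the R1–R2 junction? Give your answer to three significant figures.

The load sits in parallel with R2, giving an effective lower resistance R2' = R2·R_L/(R2+R_L) = 1.375 kΩ.
Then V_out = V_DC · R2'/(R1 + R2') = 46.3 × 1.375/14.68 = 4.339 V.
(Unloaded it would be 5.22 V; the load pulls it down.)

V_out ≈ 4.34 V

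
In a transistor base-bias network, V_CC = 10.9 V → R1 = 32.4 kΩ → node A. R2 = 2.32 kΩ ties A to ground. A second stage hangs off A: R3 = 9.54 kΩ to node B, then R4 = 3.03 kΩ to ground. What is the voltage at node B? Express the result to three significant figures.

V_B ≈ 0.150 V

The second stage (R3 + R4 = 12.57 kΩ) loads node A in parallel with R2.
R2 ‖ (R3+R4) = 1.959 kΩ.
First divider: V_A = V_CC · 1.959/(32.4 + 1.959) = 0.6213 V.
Then the unloaded second divider: V_B = V_A × R4/(R3+R4) = 0.6213 × 0.2411 = 0.1498 V.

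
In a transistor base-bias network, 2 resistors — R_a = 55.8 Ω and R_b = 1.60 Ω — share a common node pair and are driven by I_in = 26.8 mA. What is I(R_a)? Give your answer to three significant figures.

With just two branches, the current splits inversely with resistance.
So I = 26.8 × 1.60/57.40 = 0.7470 mA.

I ≈ 0.747 mA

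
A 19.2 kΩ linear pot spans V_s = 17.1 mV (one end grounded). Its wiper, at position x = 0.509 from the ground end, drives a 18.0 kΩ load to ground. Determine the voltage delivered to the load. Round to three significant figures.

Lower segment x·R_p = 9.773 kΩ; upper segment (1−x)·R_p = 9.427 kΩ.
R_L loads the lower segment: effective lower R = 6.334 kΩ.
Then V_out = V_s · 6.334/(9.427 + 6.334) = 6.872 mV.

V_out ≈ 6.87 mV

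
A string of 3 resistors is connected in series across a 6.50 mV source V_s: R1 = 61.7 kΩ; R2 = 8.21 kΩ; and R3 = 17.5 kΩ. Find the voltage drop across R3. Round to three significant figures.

ΣR = 61.7 + 8.21 + 17.5 = 87.41 kΩ.
V = V_s · R/ΣR = 6.50 × 0.2002 = 1.301 mV.

V ≈ 1.30 mV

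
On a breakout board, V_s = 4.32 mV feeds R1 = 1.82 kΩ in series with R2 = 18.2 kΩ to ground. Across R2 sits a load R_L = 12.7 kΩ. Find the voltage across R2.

R2 ‖ R_L = (18.2 × 12.7)/(18.2 + 12.7) = 7.480 kΩ.
Voltage divider with the loaded lower leg: V_out = 4.32 × 7.480/(1.82 + 7.480) = 4.32 × 0.8043 = 3.475 mV.
(Unloaded it would be 3.93 mV; the load pulls it down.)

V_out ≈ 3.47 mV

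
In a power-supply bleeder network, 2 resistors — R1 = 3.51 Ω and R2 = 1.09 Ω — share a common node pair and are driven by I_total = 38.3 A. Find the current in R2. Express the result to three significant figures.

With just two branches, the current splits inversely with resistance.
I(R2) = 38.3 × 3.51/(3.51 + 1.09) = 38.3 × 0.7630 = 29.22 A.

I ≈ 29.2 A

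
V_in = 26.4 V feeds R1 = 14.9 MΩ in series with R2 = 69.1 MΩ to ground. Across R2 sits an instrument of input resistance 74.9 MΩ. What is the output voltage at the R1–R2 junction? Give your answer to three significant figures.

R2 ‖ R_L = (69.1 × 74.9)/(69.1 + 74.9) = 35.94 MΩ.
Then V_out = V_in · R2'/(R1 + R2') = 26.4 × 35.94/50.84 = 18.66 V.
(Unloaded it would be 21.7 V; the load pulls it down.)

V_out ≈ 18.7 V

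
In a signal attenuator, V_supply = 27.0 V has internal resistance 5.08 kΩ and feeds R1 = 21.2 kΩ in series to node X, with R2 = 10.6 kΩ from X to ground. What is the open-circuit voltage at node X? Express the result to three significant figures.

R1' = 5.08 + 21.2 = 26.28 kΩ (source resistance + R1).
Open-circuit (no load on X): V_th = V_supply · R2/(R1' + R2) = 27.0 × 10.6/(26.28 + 10.6) = 7.760 V.

V_th ≈ 7.76 V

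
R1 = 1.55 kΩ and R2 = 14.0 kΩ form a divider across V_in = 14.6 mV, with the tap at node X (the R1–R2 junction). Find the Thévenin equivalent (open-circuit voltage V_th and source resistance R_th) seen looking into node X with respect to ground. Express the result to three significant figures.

V_th is the unloaded tap voltage: V_in · R2/(R1+R2) = 14.6 × 0.9003 = 13.14 mV.
Zeroing V_in shorts the top of R1 to ground, so R_th = R1 ‖ R2 = 1.395 kΩ.

V_th ≈ 13.1 mV, R_th ≈ 1.40 kΩ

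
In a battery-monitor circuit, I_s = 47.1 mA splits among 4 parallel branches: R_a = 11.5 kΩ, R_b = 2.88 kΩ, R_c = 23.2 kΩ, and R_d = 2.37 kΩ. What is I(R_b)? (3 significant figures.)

I ≈ 18.2 mA

Total conductance ΣG = 1/11.5 + 1/2.88 + 1/23.2 + 1/2.37 = 0.8992 (units of 1/kΩ).
Current divider: I(R_b) = I_s · G_k/ΣG = 47.1 × (0.3472/0.8992) = 47.1 × 0.3861 = 18.19 mA.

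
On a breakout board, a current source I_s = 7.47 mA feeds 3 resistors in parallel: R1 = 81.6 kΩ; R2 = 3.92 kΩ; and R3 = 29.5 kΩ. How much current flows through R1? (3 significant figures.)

I ≈ 0.304 mA

Total conductance ΣG = 1/81.6 + 1/3.92 + 1/29.5 = 0.3013 (units of 1/kΩ).
By the current-divider rule, I = I_s · G_k/ΣG = 7.47 × 0.04068 = 0.3039 mA.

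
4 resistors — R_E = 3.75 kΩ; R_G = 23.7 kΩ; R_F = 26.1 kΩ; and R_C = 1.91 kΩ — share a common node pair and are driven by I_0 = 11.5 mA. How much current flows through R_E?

I ≈ 3.52 mA

Total conductance ΣG = 1/3.75 + 1/23.7 + 1/26.1 + 1/1.91 = 0.8707 (units of 1/kΩ).
Current divider: I(R_E) = I_0 · G_k/ΣG = 11.5 × (0.2667/0.8707) = 11.5 × 0.3063 = 3.522 mA.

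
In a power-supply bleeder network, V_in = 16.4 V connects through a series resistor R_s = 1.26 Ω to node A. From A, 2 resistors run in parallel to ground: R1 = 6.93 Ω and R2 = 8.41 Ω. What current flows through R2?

Parallel bank: R_p = 1/(1/6.93 + 1/8.41) = 3.799 Ω.
V_A = 16.4 × 3.799/5.059 = 12.32 V.
I(R2) = V_A / R2 = 12.32/8.41 = 1.464 A.
(Equivalently: I_total = 3.242 A, then current-divider fraction G_k/ΣG = 0.4518.)

I ≈ 1.46 A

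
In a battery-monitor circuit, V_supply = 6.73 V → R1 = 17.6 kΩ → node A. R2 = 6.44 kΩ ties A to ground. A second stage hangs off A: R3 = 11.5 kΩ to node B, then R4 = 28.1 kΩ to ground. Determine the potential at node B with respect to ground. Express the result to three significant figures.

Node A sees R2 in parallel with the series input of stage 2, R3 + R4 = 39.60 kΩ.
R2 ‖ (R3+R4) = 5.539 kΩ.
V_A = 6.73 × 5.539/(17.6 + 5.539) = 1.611 V.
Stage 2 is unloaded, so V_B = V_A · R4/(R3+R4) = 1.611 × 28.1/39.60 = 1.143 V.

V_B ≈ 1.14 V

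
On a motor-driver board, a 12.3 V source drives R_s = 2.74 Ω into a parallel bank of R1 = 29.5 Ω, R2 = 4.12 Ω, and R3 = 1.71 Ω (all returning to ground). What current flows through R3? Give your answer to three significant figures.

Parallel bank: R_p = 1/(1/29.5 + 1/4.12 + 1/1.71) = 1.161 Ω.
V_A = 12.3 × 1.161/3.901 = 3.660 V.
Branch current I = V_A/R3 = 3.660/1.71 = 2.141 A.

I ≈ 2.14 A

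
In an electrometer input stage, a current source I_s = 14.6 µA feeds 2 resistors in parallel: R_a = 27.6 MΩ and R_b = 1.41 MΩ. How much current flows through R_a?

With just two branches, the current splits inversely with resistance.
I(R_a) = 14.6 × 1.41/(27.6 + 1.41) = 14.6 × 0.04860 = 0.7096 µA.

I ≈ 0.710 µA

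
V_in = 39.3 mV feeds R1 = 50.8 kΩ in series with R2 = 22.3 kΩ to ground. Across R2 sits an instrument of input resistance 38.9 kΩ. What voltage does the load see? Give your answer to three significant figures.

The load sits in parallel with R2, giving an effective lower resistance R2' = R2·R_L/(R2+R_L) = 14.17 kΩ.
Voltage divider with the loaded lower leg: V_out = 39.3 × 14.17/(50.8 + 14.17) = 39.3 × 0.2182 = 8.573 mV.

V_out ≈ 8.57 mV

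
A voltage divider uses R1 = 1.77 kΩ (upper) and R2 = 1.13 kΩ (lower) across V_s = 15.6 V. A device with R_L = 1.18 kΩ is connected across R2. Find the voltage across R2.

First combine the lower leg with the load: R2 ‖ R_L = 0.5772 kΩ.
Voltage divider with the loaded lower leg: V_out = 15.6 × 0.5772/(1.77 + 0.5772) = 15.6 × 0.2459 = 3.836 V.

V_out ≈ 3.84 V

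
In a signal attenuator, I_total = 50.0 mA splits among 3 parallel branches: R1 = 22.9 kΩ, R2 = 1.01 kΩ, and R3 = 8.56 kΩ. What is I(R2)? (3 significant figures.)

I ≈ 43.0 mA

Conductances: ΣG = 1/22.9 + 1/1.01 + 1/8.56 = 1.151 (1/kΩ).
Current divider: I(R2) = I_total · G_k/ΣG = 50.0 × (0.9901/1.151) = 50.0 × 0.8605 = 43.03 mA.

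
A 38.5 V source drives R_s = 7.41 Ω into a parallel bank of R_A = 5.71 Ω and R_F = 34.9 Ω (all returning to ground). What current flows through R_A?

Parallel bank: R_p = 1/(1/5.71 + 1/34.9) = 4.907 Ω.
V_A by voltage divider: V_A = 38.5 × 4.907/(7.41 + 4.907) = 15.34 V.
I(R_A) = V_A / R_A = 15.34/5.71 = 2.686 A.
(Check via current divider: I_total = 3.126 A; share G_k/ΣG = 0.8594 → same result.)

I ≈ 2.69 A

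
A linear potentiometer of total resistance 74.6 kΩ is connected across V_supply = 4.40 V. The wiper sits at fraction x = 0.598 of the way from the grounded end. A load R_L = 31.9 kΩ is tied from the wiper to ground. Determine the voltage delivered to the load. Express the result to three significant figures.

V_out ≈ 1.68 V

Split the track: R_lower = x·R_p = 44.61 kΩ, R_upper = (1−x)·R_p = 29.99 kΩ.
R_L loads the lower segment: effective lower R = 18.60 kΩ.
Loaded-divider output: V_out = 4.40 × 0.3828 = 1.684 V.
(Unloaded: V_out = x·V_supply = 2.63 V.)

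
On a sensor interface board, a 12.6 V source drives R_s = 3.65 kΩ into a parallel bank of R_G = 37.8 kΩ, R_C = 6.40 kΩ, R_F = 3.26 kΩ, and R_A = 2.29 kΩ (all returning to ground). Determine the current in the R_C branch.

I ≈ 0.449 mA

Parallel bank: R_p = 1/(1/37.8 + 1/6.40 + 1/3.26 + 1/2.29) = 1.080 kΩ.
V_A = 12.6 × 1.080/4.730 = 2.876 V.
I(R_C) = V_A / R_C = 2.876/6.40 = 0.4494 mA.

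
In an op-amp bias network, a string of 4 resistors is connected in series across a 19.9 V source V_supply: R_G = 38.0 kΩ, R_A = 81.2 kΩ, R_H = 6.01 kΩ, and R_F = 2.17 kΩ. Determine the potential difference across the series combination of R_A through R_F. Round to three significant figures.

V ≈ 14.0 V

Total series resistance ΣR = 38.0 + 81.2 + 6.01 + 2.17 = 127.4 kΩ.
R_{R_A..R_F} = 81.2 + 6.01 + 2.17 = 89.38 kΩ.
Voltage divider: V = V_supply · (89.38 / 127.4) = 19.9 × 0.7017 = 13.96 V.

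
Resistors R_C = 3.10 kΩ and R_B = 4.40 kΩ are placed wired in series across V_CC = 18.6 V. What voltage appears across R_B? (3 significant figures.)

Series total: ΣR = 3.10 + 4.40 = 7.500 kΩ.
V = V_CC · R/ΣR = 18.6 × 0.5867 = 10.91 V.

V ≈ 10.9 V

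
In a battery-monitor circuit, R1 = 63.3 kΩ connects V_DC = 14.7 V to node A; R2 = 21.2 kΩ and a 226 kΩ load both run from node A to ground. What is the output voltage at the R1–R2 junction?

V_out ≈ 3.45 V

The load sits in parallel with R2, giving an effective lower resistance R2' = R2·R_L/(R2+R_L) = 19.38 kΩ.
Voltage divider with the loaded lower leg: V_out = 14.7 × 19.38/(63.3 + 19.38) = 14.7 × 0.2344 = 3.446 V.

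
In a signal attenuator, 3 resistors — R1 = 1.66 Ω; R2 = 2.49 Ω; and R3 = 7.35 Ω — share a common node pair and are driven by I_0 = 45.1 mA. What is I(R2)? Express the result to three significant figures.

I ≈ 15.9 mA

ΣG = 1/1.66 + 1/2.49 + 1/7.35 = 1.140.
By the current-divider rule, I = I_0 · G_k/ΣG = 45.1 × 0.3523 = 15.89 mA.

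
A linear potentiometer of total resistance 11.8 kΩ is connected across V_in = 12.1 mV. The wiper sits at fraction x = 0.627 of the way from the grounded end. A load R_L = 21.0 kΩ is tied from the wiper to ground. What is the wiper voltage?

Split the track: R_lower = x·R_p = 7.399 kΩ, R_upper = (1−x)·R_p = 4.401 kΩ.
(x·R_p) ‖ R_L = 5.471 kΩ.
Then V_out = V_in · 5.471/(4.401 + 5.471) = 6.706 mV.
(Unloaded: V_out = x·V_in = 7.59 mV.)

V_out ≈ 6.71 mV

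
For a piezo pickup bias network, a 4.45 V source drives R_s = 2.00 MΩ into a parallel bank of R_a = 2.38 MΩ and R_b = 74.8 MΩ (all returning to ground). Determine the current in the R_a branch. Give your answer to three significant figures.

I ≈ 1.00 µA

Equivalent of the parallel group: R_p = 2.307 MΩ.
Node voltage V_A = V_CC · R_p/(R_s + R_p) = 4.45 × 0.5356 = 2.383 V.
I(R_a) = V_A / R_a = 2.383/2.38 = 1.001 µA.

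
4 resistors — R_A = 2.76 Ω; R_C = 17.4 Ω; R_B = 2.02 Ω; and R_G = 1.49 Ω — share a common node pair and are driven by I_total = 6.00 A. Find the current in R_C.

I ≈ 0.217 A

ΣG = 1/2.76 + 1/17.4 + 1/2.02 + 1/1.49 = 1.586.
Current divider: I(R_C) = I_total · G_k/ΣG = 6.00 × (0.05747/1.586) = 6.00 × 0.03624 = 0.2174 A.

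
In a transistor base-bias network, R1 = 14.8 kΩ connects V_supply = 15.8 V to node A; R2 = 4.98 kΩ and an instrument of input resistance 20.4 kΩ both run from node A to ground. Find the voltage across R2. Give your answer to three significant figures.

First combine the lower leg with the load: R2 ‖ R_L = 4.003 kΩ.
Voltage divider with the loaded lower leg: V_out = 15.8 × 4.003/(14.8 + 4.003) = 15.8 × 0.2129 = 3.364 V.

V_out ≈ 3.36 V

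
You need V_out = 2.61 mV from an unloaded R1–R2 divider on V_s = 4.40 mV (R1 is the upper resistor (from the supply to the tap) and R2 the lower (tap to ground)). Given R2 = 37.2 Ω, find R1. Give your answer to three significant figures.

Required fraction k = V_out/V_s = 0.5932.
Rearranging, R1 = R2·(1−k)/k = 37.2 × 0.6858 = 25.51 Ω.

R1 ≈ 25.5 Ω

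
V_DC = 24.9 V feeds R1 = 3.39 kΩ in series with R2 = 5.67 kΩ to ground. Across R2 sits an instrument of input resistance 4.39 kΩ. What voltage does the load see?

First combine the lower leg with the load: R2 ‖ R_L = 2.474 kΩ.
Then V_out = V_DC · R2'/(R1 + R2') = 24.9 × 2.474/5.864 = 10.51 V.

V_out ≈ 10.5 V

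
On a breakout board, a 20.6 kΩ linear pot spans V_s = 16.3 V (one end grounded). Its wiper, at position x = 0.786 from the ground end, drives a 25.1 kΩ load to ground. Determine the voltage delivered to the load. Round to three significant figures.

V_out ≈ 11.3 V

The pot divides into 4.408 kΩ above the wiper and 16.19 kΩ below.
R_L loads the lower segment: effective lower R = 9.842 kΩ.
Loaded-divider output: V_out = 16.3 × 0.6907 = 11.26 V.
(Unloaded: V_out = x·V_s = 12.8 V.)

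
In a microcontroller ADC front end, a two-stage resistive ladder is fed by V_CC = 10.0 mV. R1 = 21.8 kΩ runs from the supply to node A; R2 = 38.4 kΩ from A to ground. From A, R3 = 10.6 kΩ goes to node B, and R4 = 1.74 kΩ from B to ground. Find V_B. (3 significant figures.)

V_B ≈ 0.423 mV

Looking into the second stage from A: R3 + R4 = 12.34 kΩ appears in parallel with R2.
Effective lower resistance at A: R2 ‖ 12.34 = 9.339 kΩ.
First divider: V_A = V_CC · 9.339/(21.8 + 9.339) = 2.999 mV.
V_B = V_A × 0.1410 = 0.4229 mV.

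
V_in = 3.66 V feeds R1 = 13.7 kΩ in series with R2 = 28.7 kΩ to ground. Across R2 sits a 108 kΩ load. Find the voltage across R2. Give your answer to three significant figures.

First combine the lower leg with the load: R2 ‖ R_L = 22.67 kΩ.
Voltage divider with the loaded lower leg: V_out = 3.66 × 22.67/(13.7 + 22.67) = 3.66 × 0.6234 = 2.282 V.
(Unloaded it would be 2.48 V; the load pulls it down.)

V_out ≈ 2.28 V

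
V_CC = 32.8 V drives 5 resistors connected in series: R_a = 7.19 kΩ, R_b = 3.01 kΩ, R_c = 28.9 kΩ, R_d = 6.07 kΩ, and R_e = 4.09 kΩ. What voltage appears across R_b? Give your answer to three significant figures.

V ≈ 2.00 V

Series total: ΣR = 7.19 + 3.01 + 28.9 + 6.07 + 4.09 = 49.26 kΩ.
Voltage divider: V = V_CC · (3.010 / 49.26) = 32.8 × 0.06110 = 2.004 V.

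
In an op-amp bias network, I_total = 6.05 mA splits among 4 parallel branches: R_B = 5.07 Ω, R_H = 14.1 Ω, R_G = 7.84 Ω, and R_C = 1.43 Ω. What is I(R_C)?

Total conductance ΣG = 1/5.07 + 1/14.1 + 1/7.84 + 1/1.43 = 1.095 (units of 1/Ω).
R_C takes the fraction G_k/ΣG = 0.6993/1.095 = 0.6386, so I = 6.05 × 0.6386 = 3.864 mA.

I ≈ 3.86 mA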